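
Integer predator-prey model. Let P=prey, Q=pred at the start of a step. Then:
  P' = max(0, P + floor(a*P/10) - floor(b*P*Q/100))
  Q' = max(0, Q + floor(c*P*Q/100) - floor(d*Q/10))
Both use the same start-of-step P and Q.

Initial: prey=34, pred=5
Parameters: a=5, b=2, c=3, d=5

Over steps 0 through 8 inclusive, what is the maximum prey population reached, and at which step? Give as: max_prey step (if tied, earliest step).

Answer: 78 3

Derivation:
Step 1: prey: 34+17-3=48; pred: 5+5-2=8
Step 2: prey: 48+24-7=65; pred: 8+11-4=15
Step 3: prey: 65+32-19=78; pred: 15+29-7=37
Step 4: prey: 78+39-57=60; pred: 37+86-18=105
Step 5: prey: 60+30-126=0; pred: 105+189-52=242
Step 6: prey: 0+0-0=0; pred: 242+0-121=121
Step 7: prey: 0+0-0=0; pred: 121+0-60=61
Step 8: prey: 0+0-0=0; pred: 61+0-30=31
Max prey = 78 at step 3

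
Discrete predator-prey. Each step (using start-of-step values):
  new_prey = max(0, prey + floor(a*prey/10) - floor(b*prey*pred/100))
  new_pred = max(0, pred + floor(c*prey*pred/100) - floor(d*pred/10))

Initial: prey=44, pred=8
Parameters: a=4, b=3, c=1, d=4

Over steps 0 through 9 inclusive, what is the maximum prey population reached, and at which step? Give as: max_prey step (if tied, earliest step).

Step 1: prey: 44+17-10=51; pred: 8+3-3=8
Step 2: prey: 51+20-12=59; pred: 8+4-3=9
Step 3: prey: 59+23-15=67; pred: 9+5-3=11
Step 4: prey: 67+26-22=71; pred: 11+7-4=14
Step 5: prey: 71+28-29=70; pred: 14+9-5=18
Step 6: prey: 70+28-37=61; pred: 18+12-7=23
Step 7: prey: 61+24-42=43; pred: 23+14-9=28
Step 8: prey: 43+17-36=24; pred: 28+12-11=29
Step 9: prey: 24+9-20=13; pred: 29+6-11=24
Max prey = 71 at step 4

Answer: 71 4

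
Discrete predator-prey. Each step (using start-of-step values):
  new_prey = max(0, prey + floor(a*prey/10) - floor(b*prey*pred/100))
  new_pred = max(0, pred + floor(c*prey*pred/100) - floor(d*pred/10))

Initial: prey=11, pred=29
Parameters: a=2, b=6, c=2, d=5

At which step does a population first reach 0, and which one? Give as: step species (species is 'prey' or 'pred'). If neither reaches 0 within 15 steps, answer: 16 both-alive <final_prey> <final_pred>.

Answer: 1 prey

Derivation:
Step 1: prey: 11+2-19=0; pred: 29+6-14=21
First extinction: prey at step 1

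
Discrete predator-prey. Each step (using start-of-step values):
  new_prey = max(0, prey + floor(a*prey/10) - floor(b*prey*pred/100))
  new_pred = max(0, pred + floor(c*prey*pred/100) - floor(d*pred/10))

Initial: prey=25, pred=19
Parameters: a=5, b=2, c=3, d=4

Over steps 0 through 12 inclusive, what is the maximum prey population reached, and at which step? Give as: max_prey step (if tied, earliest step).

Step 1: prey: 25+12-9=28; pred: 19+14-7=26
Step 2: prey: 28+14-14=28; pred: 26+21-10=37
Step 3: prey: 28+14-20=22; pred: 37+31-14=54
Step 4: prey: 22+11-23=10; pred: 54+35-21=68
Step 5: prey: 10+5-13=2; pred: 68+20-27=61
Step 6: prey: 2+1-2=1; pred: 61+3-24=40
Step 7: prey: 1+0-0=1; pred: 40+1-16=25
Step 8: prey: 1+0-0=1; pred: 25+0-10=15
Step 9: prey: 1+0-0=1; pred: 15+0-6=9
Step 10: prey: 1+0-0=1; pred: 9+0-3=6
Step 11: prey: 1+0-0=1; pred: 6+0-2=4
Step 12: prey: 1+0-0=1; pred: 4+0-1=3
Max prey = 28 at step 1

Answer: 28 1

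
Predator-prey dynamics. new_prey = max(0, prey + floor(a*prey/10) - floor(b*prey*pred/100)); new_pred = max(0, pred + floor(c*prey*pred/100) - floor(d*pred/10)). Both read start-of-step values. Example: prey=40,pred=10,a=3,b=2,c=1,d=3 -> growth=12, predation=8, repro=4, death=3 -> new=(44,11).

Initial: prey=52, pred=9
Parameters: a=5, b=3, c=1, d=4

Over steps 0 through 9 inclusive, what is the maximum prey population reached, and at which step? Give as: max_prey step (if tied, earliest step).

Answer: 88 3

Derivation:
Step 1: prey: 52+26-14=64; pred: 9+4-3=10
Step 2: prey: 64+32-19=77; pred: 10+6-4=12
Step 3: prey: 77+38-27=88; pred: 12+9-4=17
Step 4: prey: 88+44-44=88; pred: 17+14-6=25
Step 5: prey: 88+44-66=66; pred: 25+22-10=37
Step 6: prey: 66+33-73=26; pred: 37+24-14=47
Step 7: prey: 26+13-36=3; pred: 47+12-18=41
Step 8: prey: 3+1-3=1; pred: 41+1-16=26
Step 9: prey: 1+0-0=1; pred: 26+0-10=16
Max prey = 88 at step 3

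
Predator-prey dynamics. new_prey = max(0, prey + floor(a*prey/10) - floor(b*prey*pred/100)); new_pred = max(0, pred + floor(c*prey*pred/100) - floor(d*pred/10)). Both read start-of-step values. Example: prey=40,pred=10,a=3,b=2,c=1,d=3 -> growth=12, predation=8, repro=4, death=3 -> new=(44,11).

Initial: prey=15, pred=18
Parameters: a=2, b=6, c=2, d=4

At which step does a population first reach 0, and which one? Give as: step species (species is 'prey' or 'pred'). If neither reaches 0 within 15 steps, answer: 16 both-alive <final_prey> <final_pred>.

Answer: 16 both-alive 1 2

Derivation:
Step 1: prey: 15+3-16=2; pred: 18+5-7=16
Step 2: prey: 2+0-1=1; pred: 16+0-6=10
Step 3: prey: 1+0-0=1; pred: 10+0-4=6
Step 4: prey: 1+0-0=1; pred: 6+0-2=4
Step 5: prey: 1+0-0=1; pred: 4+0-1=3
Step 6: prey: 1+0-0=1; pred: 3+0-1=2
Step 7: prey: 1+0-0=1; pred: 2+0-0=2
Steps 8-15: state stable at prey=1, pred=2 (no change)
No extinction within 15 steps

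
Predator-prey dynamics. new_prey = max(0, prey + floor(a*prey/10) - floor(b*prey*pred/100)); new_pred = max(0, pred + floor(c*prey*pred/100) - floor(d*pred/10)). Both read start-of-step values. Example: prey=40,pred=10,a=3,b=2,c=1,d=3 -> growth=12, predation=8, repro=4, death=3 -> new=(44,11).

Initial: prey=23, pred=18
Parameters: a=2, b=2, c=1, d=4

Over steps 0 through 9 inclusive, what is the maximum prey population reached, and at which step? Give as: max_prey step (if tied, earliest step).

Answer: 32 9

Derivation:
Step 1: prey: 23+4-8=19; pred: 18+4-7=15
Step 2: prey: 19+3-5=17; pred: 15+2-6=11
Step 3: prey: 17+3-3=17; pred: 11+1-4=8
Step 4: prey: 17+3-2=18; pred: 8+1-3=6
Step 5: prey: 18+3-2=19; pred: 6+1-2=5
Step 6: prey: 19+3-1=21; pred: 5+0-2=3
Step 7: prey: 21+4-1=24; pred: 3+0-1=2
Step 8: prey: 24+4-0=28; pred: 2+0-0=2
Step 9: prey: 28+5-1=32; pred: 2+0-0=2
Max prey = 32 at step 9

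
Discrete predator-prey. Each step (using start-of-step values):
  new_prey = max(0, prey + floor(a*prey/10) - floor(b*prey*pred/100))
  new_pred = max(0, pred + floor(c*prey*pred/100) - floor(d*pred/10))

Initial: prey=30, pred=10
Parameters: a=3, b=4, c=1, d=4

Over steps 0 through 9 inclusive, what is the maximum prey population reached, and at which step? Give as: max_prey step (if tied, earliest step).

Answer: 41 9

Derivation:
Step 1: prey: 30+9-12=27; pred: 10+3-4=9
Step 2: prey: 27+8-9=26; pred: 9+2-3=8
Step 3: prey: 26+7-8=25; pred: 8+2-3=7
Step 4: prey: 25+7-7=25; pred: 7+1-2=6
Step 5: prey: 25+7-6=26; pred: 6+1-2=5
Step 6: prey: 26+7-5=28; pred: 5+1-2=4
Step 7: prey: 28+8-4=32; pred: 4+1-1=4
Step 8: prey: 32+9-5=36; pred: 4+1-1=4
Step 9: prey: 36+10-5=41; pred: 4+1-1=4
Max prey = 41 at step 9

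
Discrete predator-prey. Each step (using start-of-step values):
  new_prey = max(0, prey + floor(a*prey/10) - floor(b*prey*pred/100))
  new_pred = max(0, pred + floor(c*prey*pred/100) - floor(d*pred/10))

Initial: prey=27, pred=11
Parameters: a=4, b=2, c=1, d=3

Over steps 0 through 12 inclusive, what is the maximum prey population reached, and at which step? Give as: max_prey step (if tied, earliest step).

Answer: 75 7

Derivation:
Step 1: prey: 27+10-5=32; pred: 11+2-3=10
Step 2: prey: 32+12-6=38; pred: 10+3-3=10
Step 3: prey: 38+15-7=46; pred: 10+3-3=10
Step 4: prey: 46+18-9=55; pred: 10+4-3=11
Step 5: prey: 55+22-12=65; pred: 11+6-3=14
Step 6: prey: 65+26-18=73; pred: 14+9-4=19
Step 7: prey: 73+29-27=75; pred: 19+13-5=27
Step 8: prey: 75+30-40=65; pred: 27+20-8=39
Step 9: prey: 65+26-50=41; pred: 39+25-11=53
Step 10: prey: 41+16-43=14; pred: 53+21-15=59
Step 11: prey: 14+5-16=3; pred: 59+8-17=50
Step 12: prey: 3+1-3=1; pred: 50+1-15=36
Max prey = 75 at step 7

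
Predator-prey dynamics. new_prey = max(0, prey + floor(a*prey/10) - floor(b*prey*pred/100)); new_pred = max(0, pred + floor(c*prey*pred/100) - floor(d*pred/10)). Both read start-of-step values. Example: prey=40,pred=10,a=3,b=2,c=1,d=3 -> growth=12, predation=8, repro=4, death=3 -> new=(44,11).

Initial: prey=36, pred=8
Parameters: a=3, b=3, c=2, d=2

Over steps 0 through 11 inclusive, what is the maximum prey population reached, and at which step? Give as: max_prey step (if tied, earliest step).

Answer: 38 1

Derivation:
Step 1: prey: 36+10-8=38; pred: 8+5-1=12
Step 2: prey: 38+11-13=36; pred: 12+9-2=19
Step 3: prey: 36+10-20=26; pred: 19+13-3=29
Step 4: prey: 26+7-22=11; pred: 29+15-5=39
Step 5: prey: 11+3-12=2; pred: 39+8-7=40
Step 6: prey: 2+0-2=0; pred: 40+1-8=33
Step 7: prey: 0+0-0=0; pred: 33+0-6=27
Step 8: prey: 0+0-0=0; pred: 27+0-5=22
Step 9: prey: 0+0-0=0; pred: 22+0-4=18
Step 10: prey: 0+0-0=0; pred: 18+0-3=15
Step 11: prey: 0+0-0=0; pred: 15+0-3=12
Max prey = 38 at step 1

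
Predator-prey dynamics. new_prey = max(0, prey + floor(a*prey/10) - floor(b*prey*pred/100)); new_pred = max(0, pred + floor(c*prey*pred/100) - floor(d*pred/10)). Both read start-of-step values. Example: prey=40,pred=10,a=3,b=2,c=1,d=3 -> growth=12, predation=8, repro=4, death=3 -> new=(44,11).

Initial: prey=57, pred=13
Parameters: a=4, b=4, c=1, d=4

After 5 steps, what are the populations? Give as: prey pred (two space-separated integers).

Answer: 20 12

Derivation:
Step 1: prey: 57+22-29=50; pred: 13+7-5=15
Step 2: prey: 50+20-30=40; pred: 15+7-6=16
Step 3: prey: 40+16-25=31; pred: 16+6-6=16
Step 4: prey: 31+12-19=24; pred: 16+4-6=14
Step 5: prey: 24+9-13=20; pred: 14+3-5=12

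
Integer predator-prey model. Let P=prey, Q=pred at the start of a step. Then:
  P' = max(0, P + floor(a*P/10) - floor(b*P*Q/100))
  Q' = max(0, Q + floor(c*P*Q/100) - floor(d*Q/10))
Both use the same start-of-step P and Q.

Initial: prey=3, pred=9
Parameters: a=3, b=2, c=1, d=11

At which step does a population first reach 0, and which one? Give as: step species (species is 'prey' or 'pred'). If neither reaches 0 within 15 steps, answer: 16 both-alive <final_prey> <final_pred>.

Step 1: prey: 3+0-0=3; pred: 9+0-9=0
First extinction: pred at step 1

Answer: 1 pred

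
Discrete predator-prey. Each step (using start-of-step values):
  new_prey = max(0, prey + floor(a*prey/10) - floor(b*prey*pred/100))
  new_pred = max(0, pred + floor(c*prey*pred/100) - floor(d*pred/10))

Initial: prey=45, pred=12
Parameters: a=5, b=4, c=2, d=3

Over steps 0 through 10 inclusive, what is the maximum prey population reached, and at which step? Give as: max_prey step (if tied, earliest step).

Step 1: prey: 45+22-21=46; pred: 12+10-3=19
Step 2: prey: 46+23-34=35; pred: 19+17-5=31
Step 3: prey: 35+17-43=9; pred: 31+21-9=43
Step 4: prey: 9+4-15=0; pred: 43+7-12=38
Step 5: prey: 0+0-0=0; pred: 38+0-11=27
Step 6: prey: 0+0-0=0; pred: 27+0-8=19
Step 7: prey: 0+0-0=0; pred: 19+0-5=14
Step 8: prey: 0+0-0=0; pred: 14+0-4=10
Step 9: prey: 0+0-0=0; pred: 10+0-3=7
Step 10: prey: 0+0-0=0; pred: 7+0-2=5
Max prey = 46 at step 1

Answer: 46 1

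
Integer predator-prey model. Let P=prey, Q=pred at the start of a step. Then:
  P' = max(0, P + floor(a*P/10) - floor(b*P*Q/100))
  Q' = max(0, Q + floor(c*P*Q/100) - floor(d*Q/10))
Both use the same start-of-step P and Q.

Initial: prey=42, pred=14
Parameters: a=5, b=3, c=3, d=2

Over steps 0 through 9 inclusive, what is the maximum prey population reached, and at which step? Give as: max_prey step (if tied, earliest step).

Step 1: prey: 42+21-17=46; pred: 14+17-2=29
Step 2: prey: 46+23-40=29; pred: 29+40-5=64
Step 3: prey: 29+14-55=0; pred: 64+55-12=107
Step 4: prey: 0+0-0=0; pred: 107+0-21=86
Step 5: prey: 0+0-0=0; pred: 86+0-17=69
Step 6: prey: 0+0-0=0; pred: 69+0-13=56
Step 7: prey: 0+0-0=0; pred: 56+0-11=45
Step 8: prey: 0+0-0=0; pred: 45+0-9=36
Step 9: prey: 0+0-0=0; pred: 36+0-7=29
Max prey = 46 at step 1

Answer: 46 1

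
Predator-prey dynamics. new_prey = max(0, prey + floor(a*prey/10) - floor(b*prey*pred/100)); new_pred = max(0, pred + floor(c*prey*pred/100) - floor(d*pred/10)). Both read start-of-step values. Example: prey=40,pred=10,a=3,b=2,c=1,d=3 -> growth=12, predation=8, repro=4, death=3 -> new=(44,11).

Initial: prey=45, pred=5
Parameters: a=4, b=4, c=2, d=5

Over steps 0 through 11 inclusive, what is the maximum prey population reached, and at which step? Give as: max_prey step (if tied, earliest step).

Step 1: prey: 45+18-9=54; pred: 5+4-2=7
Step 2: prey: 54+21-15=60; pred: 7+7-3=11
Step 3: prey: 60+24-26=58; pred: 11+13-5=19
Step 4: prey: 58+23-44=37; pred: 19+22-9=32
Step 5: prey: 37+14-47=4; pred: 32+23-16=39
Step 6: prey: 4+1-6=0; pred: 39+3-19=23
Step 7: prey: 0+0-0=0; pred: 23+0-11=12
Step 8: prey: 0+0-0=0; pred: 12+0-6=6
Step 9: prey: 0+0-0=0; pred: 6+0-3=3
Step 10: prey: 0+0-0=0; pred: 3+0-1=2
Step 11: prey: 0+0-0=0; pred: 2+0-1=1
Max prey = 60 at step 2

Answer: 60 2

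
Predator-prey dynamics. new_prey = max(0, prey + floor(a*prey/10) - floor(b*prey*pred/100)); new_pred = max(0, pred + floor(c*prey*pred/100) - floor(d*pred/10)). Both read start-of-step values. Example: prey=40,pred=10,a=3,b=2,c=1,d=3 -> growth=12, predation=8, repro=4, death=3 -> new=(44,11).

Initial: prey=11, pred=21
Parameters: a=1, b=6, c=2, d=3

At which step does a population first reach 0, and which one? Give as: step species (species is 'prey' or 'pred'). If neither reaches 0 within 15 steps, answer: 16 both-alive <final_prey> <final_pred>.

Answer: 1 prey

Derivation:
Step 1: prey: 11+1-13=0; pred: 21+4-6=19
First extinction: prey at step 1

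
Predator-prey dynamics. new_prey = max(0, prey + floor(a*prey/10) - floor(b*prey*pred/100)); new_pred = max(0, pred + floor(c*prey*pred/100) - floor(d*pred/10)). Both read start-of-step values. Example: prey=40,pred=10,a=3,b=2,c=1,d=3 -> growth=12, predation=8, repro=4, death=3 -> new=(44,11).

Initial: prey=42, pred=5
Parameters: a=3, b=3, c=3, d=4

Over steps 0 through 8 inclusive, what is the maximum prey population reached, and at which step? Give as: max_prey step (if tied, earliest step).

Step 1: prey: 42+12-6=48; pred: 5+6-2=9
Step 2: prey: 48+14-12=50; pred: 9+12-3=18
Step 3: prey: 50+15-27=38; pred: 18+27-7=38
Step 4: prey: 38+11-43=6; pred: 38+43-15=66
Step 5: prey: 6+1-11=0; pred: 66+11-26=51
Step 6: prey: 0+0-0=0; pred: 51+0-20=31
Step 7: prey: 0+0-0=0; pred: 31+0-12=19
Step 8: prey: 0+0-0=0; pred: 19+0-7=12
Max prey = 50 at step 2

Answer: 50 2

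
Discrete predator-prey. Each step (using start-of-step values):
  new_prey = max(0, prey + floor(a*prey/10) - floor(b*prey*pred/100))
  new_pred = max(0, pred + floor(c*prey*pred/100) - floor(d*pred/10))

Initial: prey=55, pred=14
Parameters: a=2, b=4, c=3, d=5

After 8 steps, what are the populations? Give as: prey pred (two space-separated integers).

Step 1: prey: 55+11-30=36; pred: 14+23-7=30
Step 2: prey: 36+7-43=0; pred: 30+32-15=47
Step 3: prey: 0+0-0=0; pred: 47+0-23=24
Step 4: prey: 0+0-0=0; pred: 24+0-12=12
Step 5: prey: 0+0-0=0; pred: 12+0-6=6
Step 6: prey: 0+0-0=0; pred: 6+0-3=3
Step 7: prey: 0+0-0=0; pred: 3+0-1=2
Step 8: prey: 0+0-0=0; pred: 2+0-1=1

Answer: 0 1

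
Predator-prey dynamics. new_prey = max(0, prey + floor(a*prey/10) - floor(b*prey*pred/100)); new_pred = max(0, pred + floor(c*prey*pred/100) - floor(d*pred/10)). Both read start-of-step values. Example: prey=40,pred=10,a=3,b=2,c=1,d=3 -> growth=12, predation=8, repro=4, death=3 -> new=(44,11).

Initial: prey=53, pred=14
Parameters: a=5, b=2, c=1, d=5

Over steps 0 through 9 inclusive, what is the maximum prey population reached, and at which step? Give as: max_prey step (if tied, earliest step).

Step 1: prey: 53+26-14=65; pred: 14+7-7=14
Step 2: prey: 65+32-18=79; pred: 14+9-7=16
Step 3: prey: 79+39-25=93; pred: 16+12-8=20
Step 4: prey: 93+46-37=102; pred: 20+18-10=28
Step 5: prey: 102+51-57=96; pred: 28+28-14=42
Step 6: prey: 96+48-80=64; pred: 42+40-21=61
Step 7: prey: 64+32-78=18; pred: 61+39-30=70
Step 8: prey: 18+9-25=2; pred: 70+12-35=47
Step 9: prey: 2+1-1=2; pred: 47+0-23=24
Max prey = 102 at step 4

Answer: 102 4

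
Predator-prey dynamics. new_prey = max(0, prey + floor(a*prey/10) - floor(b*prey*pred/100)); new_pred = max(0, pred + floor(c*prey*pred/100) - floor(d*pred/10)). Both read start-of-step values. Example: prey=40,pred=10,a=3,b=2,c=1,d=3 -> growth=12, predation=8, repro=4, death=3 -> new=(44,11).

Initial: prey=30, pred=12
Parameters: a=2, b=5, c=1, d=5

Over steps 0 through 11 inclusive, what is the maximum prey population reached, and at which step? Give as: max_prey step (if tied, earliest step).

Step 1: prey: 30+6-18=18; pred: 12+3-6=9
Step 2: prey: 18+3-8=13; pred: 9+1-4=6
Step 3: prey: 13+2-3=12; pred: 6+0-3=3
Step 4: prey: 12+2-1=13; pred: 3+0-1=2
Step 5: prey: 13+2-1=14; pred: 2+0-1=1
Step 6: prey: 14+2-0=16; pred: 1+0-0=1
Step 7: prey: 16+3-0=19; pred: 1+0-0=1
Step 8: prey: 19+3-0=22; pred: 1+0-0=1
Step 9: prey: 22+4-1=25; pred: 1+0-0=1
Step 10: prey: 25+5-1=29; pred: 1+0-0=1
Step 11: prey: 29+5-1=33; pred: 1+0-0=1
Max prey = 33 at step 11

Answer: 33 11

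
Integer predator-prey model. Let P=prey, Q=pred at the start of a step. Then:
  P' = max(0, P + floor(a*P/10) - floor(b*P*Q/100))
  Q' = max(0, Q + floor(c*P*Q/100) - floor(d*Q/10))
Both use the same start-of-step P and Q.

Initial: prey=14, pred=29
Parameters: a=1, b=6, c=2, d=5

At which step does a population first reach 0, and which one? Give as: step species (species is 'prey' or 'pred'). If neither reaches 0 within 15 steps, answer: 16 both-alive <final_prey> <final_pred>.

Answer: 1 prey

Derivation:
Step 1: prey: 14+1-24=0; pred: 29+8-14=23
First extinction: prey at step 1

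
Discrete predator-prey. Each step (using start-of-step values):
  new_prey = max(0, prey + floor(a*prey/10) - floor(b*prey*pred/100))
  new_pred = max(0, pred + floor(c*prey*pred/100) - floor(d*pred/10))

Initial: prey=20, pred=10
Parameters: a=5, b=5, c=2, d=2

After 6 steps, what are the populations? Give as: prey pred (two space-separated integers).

Answer: 4 18

Derivation:
Step 1: prey: 20+10-10=20; pred: 10+4-2=12
Step 2: prey: 20+10-12=18; pred: 12+4-2=14
Step 3: prey: 18+9-12=15; pred: 14+5-2=17
Step 4: prey: 15+7-12=10; pred: 17+5-3=19
Step 5: prey: 10+5-9=6; pred: 19+3-3=19
Step 6: prey: 6+3-5=4; pred: 19+2-3=18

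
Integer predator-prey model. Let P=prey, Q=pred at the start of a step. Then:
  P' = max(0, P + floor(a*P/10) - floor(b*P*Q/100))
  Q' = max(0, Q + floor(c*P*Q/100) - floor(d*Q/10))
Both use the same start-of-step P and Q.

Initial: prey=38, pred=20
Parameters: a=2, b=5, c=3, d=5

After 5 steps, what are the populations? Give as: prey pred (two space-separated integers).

Answer: 0 3

Derivation:
Step 1: prey: 38+7-38=7; pred: 20+22-10=32
Step 2: prey: 7+1-11=0; pred: 32+6-16=22
Step 3: prey: 0+0-0=0; pred: 22+0-11=11
Step 4: prey: 0+0-0=0; pred: 11+0-5=6
Step 5: prey: 0+0-0=0; pred: 6+0-3=3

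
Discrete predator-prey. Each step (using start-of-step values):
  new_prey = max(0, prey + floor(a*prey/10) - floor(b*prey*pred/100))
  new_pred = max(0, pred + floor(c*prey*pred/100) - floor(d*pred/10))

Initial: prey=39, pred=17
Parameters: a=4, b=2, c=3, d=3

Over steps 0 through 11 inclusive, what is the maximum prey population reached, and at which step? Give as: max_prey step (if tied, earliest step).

Answer: 41 1

Derivation:
Step 1: prey: 39+15-13=41; pred: 17+19-5=31
Step 2: prey: 41+16-25=32; pred: 31+38-9=60
Step 3: prey: 32+12-38=6; pred: 60+57-18=99
Step 4: prey: 6+2-11=0; pred: 99+17-29=87
Step 5: prey: 0+0-0=0; pred: 87+0-26=61
Step 6: prey: 0+0-0=0; pred: 61+0-18=43
Step 7: prey: 0+0-0=0; pred: 43+0-12=31
Step 8: prey: 0+0-0=0; pred: 31+0-9=22
Step 9: prey: 0+0-0=0; pred: 22+0-6=16
Step 10: prey: 0+0-0=0; pred: 16+0-4=12
Step 11: prey: 0+0-0=0; pred: 12+0-3=9
Max prey = 41 at step 1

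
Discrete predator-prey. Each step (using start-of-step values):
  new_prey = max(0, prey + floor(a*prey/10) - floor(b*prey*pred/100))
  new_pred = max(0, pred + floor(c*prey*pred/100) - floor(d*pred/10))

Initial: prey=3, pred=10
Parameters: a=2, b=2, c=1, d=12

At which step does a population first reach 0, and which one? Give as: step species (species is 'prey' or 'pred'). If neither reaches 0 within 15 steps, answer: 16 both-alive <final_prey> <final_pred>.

Answer: 1 pred

Derivation:
Step 1: prey: 3+0-0=3; pred: 10+0-12=0
First extinction: pred at step 1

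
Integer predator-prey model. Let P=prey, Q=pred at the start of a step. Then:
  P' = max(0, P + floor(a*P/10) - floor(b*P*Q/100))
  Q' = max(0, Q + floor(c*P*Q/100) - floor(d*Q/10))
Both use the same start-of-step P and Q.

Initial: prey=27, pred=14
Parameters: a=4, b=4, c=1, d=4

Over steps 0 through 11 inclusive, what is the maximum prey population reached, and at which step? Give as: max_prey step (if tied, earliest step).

Answer: 86 11

Derivation:
Step 1: prey: 27+10-15=22; pred: 14+3-5=12
Step 2: prey: 22+8-10=20; pred: 12+2-4=10
Step 3: prey: 20+8-8=20; pred: 10+2-4=8
Step 4: prey: 20+8-6=22; pred: 8+1-3=6
Step 5: prey: 22+8-5=25; pred: 6+1-2=5
Step 6: prey: 25+10-5=30; pred: 5+1-2=4
Step 7: prey: 30+12-4=38; pred: 4+1-1=4
Step 8: prey: 38+15-6=47; pred: 4+1-1=4
Step 9: prey: 47+18-7=58; pred: 4+1-1=4
Step 10: prey: 58+23-9=72; pred: 4+2-1=5
Step 11: prey: 72+28-14=86; pred: 5+3-2=6
Max prey = 86 at step 11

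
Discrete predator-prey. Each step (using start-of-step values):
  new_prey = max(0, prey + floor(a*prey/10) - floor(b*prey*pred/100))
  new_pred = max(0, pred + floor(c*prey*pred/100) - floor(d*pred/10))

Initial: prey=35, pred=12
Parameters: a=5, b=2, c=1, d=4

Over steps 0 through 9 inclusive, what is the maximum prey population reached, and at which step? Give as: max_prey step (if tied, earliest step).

Step 1: prey: 35+17-8=44; pred: 12+4-4=12
Step 2: prey: 44+22-10=56; pred: 12+5-4=13
Step 3: prey: 56+28-14=70; pred: 13+7-5=15
Step 4: prey: 70+35-21=84; pred: 15+10-6=19
Step 5: prey: 84+42-31=95; pred: 19+15-7=27
Step 6: prey: 95+47-51=91; pred: 27+25-10=42
Step 7: prey: 91+45-76=60; pred: 42+38-16=64
Step 8: prey: 60+30-76=14; pred: 64+38-25=77
Step 9: prey: 14+7-21=0; pred: 77+10-30=57
Max prey = 95 at step 5

Answer: 95 5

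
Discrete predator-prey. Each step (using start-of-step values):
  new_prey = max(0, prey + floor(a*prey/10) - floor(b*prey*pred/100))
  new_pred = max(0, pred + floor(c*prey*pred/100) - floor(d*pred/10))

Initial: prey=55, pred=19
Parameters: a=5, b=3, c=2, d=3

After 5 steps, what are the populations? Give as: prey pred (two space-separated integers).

Step 1: prey: 55+27-31=51; pred: 19+20-5=34
Step 2: prey: 51+25-52=24; pred: 34+34-10=58
Step 3: prey: 24+12-41=0; pred: 58+27-17=68
Step 4: prey: 0+0-0=0; pred: 68+0-20=48
Step 5: prey: 0+0-0=0; pred: 48+0-14=34

Answer: 0 34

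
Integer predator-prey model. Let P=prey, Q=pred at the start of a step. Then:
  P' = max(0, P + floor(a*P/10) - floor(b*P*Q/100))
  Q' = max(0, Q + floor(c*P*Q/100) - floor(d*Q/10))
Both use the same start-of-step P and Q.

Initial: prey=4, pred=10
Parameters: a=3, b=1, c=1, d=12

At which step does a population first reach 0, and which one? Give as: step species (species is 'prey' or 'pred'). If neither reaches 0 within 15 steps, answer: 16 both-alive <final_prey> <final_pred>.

Step 1: prey: 4+1-0=5; pred: 10+0-12=0
First extinction: pred at step 1

Answer: 1 pred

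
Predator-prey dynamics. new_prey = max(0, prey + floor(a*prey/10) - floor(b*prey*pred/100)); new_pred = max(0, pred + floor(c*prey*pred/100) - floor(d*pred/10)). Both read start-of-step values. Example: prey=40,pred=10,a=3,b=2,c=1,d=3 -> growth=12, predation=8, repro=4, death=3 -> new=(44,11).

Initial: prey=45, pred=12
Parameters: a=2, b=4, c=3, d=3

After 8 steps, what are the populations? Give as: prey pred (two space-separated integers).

Answer: 0 7

Derivation:
Step 1: prey: 45+9-21=33; pred: 12+16-3=25
Step 2: prey: 33+6-33=6; pred: 25+24-7=42
Step 3: prey: 6+1-10=0; pred: 42+7-12=37
Step 4: prey: 0+0-0=0; pred: 37+0-11=26
Step 5: prey: 0+0-0=0; pred: 26+0-7=19
Step 6: prey: 0+0-0=0; pred: 19+0-5=14
Step 7: prey: 0+0-0=0; pred: 14+0-4=10
Step 8: prey: 0+0-0=0; pred: 10+0-3=7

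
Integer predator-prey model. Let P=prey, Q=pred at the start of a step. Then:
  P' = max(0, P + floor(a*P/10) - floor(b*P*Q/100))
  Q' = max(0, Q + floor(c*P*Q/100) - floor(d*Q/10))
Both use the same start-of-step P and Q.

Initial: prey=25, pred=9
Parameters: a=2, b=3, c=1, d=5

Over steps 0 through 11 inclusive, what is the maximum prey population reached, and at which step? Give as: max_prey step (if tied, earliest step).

Answer: 78 11

Derivation:
Step 1: prey: 25+5-6=24; pred: 9+2-4=7
Step 2: prey: 24+4-5=23; pred: 7+1-3=5
Step 3: prey: 23+4-3=24; pred: 5+1-2=4
Step 4: prey: 24+4-2=26; pred: 4+0-2=2
Step 5: prey: 26+5-1=30; pred: 2+0-1=1
Step 6: prey: 30+6-0=36; pred: 1+0-0=1
Step 7: prey: 36+7-1=42; pred: 1+0-0=1
Step 8: prey: 42+8-1=49; pred: 1+0-0=1
Step 9: prey: 49+9-1=57; pred: 1+0-0=1
Step 10: prey: 57+11-1=67; pred: 1+0-0=1
Step 11: prey: 67+13-2=78; pred: 1+0-0=1
Max prey = 78 at step 11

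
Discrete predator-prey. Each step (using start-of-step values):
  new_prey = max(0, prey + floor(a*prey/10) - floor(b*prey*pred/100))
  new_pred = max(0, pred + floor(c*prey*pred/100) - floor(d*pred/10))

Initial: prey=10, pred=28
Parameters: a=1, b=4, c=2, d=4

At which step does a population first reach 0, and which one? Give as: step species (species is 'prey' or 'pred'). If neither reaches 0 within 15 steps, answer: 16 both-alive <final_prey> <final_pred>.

Answer: 1 prey

Derivation:
Step 1: prey: 10+1-11=0; pred: 28+5-11=22
First extinction: prey at step 1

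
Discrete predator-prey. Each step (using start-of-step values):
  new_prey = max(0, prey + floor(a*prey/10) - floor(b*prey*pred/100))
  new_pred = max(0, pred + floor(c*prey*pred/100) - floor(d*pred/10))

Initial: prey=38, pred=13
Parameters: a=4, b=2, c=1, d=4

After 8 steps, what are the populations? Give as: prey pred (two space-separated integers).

Answer: 36 42

Derivation:
Step 1: prey: 38+15-9=44; pred: 13+4-5=12
Step 2: prey: 44+17-10=51; pred: 12+5-4=13
Step 3: prey: 51+20-13=58; pred: 13+6-5=14
Step 4: prey: 58+23-16=65; pred: 14+8-5=17
Step 5: prey: 65+26-22=69; pred: 17+11-6=22
Step 6: prey: 69+27-30=66; pred: 22+15-8=29
Step 7: prey: 66+26-38=54; pred: 29+19-11=37
Step 8: prey: 54+21-39=36; pred: 37+19-14=42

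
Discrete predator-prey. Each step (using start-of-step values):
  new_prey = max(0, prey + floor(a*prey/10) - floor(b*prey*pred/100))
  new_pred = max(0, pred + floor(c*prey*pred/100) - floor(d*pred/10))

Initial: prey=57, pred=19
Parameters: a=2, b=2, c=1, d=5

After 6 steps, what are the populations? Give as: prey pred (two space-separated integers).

Answer: 25 7

Derivation:
Step 1: prey: 57+11-21=47; pred: 19+10-9=20
Step 2: prey: 47+9-18=38; pred: 20+9-10=19
Step 3: prey: 38+7-14=31; pred: 19+7-9=17
Step 4: prey: 31+6-10=27; pred: 17+5-8=14
Step 5: prey: 27+5-7=25; pred: 14+3-7=10
Step 6: prey: 25+5-5=25; pred: 10+2-5=7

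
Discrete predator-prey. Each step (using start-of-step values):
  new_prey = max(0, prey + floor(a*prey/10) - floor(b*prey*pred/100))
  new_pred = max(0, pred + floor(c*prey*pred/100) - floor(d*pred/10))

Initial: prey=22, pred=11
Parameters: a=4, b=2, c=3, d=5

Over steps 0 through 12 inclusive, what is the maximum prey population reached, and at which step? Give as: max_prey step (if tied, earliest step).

Answer: 32 3

Derivation:
Step 1: prey: 22+8-4=26; pred: 11+7-5=13
Step 2: prey: 26+10-6=30; pred: 13+10-6=17
Step 3: prey: 30+12-10=32; pred: 17+15-8=24
Step 4: prey: 32+12-15=29; pred: 24+23-12=35
Step 5: prey: 29+11-20=20; pred: 35+30-17=48
Step 6: prey: 20+8-19=9; pred: 48+28-24=52
Step 7: prey: 9+3-9=3; pred: 52+14-26=40
Step 8: prey: 3+1-2=2; pred: 40+3-20=23
Step 9: prey: 2+0-0=2; pred: 23+1-11=13
Step 10: prey: 2+0-0=2; pred: 13+0-6=7
Step 11: prey: 2+0-0=2; pred: 7+0-3=4
Step 12: prey: 2+0-0=2; pred: 4+0-2=2
Max prey = 32 at step 3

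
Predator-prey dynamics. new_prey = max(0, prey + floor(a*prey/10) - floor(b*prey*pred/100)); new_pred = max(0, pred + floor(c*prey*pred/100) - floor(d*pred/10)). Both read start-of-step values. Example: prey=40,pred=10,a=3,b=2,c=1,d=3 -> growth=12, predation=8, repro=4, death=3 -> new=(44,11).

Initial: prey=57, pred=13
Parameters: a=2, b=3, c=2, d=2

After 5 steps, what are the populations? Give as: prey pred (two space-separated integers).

Answer: 0 35

Derivation:
Step 1: prey: 57+11-22=46; pred: 13+14-2=25
Step 2: prey: 46+9-34=21; pred: 25+23-5=43
Step 3: prey: 21+4-27=0; pred: 43+18-8=53
Step 4: prey: 0+0-0=0; pred: 53+0-10=43
Step 5: prey: 0+0-0=0; pred: 43+0-8=35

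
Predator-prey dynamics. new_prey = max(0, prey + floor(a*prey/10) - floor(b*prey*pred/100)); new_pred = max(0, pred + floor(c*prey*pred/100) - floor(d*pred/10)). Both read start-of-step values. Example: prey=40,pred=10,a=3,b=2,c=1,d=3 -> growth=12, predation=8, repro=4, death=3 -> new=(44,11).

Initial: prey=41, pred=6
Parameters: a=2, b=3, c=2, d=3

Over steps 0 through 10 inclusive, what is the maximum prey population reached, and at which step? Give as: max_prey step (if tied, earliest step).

Answer: 42 1

Derivation:
Step 1: prey: 41+8-7=42; pred: 6+4-1=9
Step 2: prey: 42+8-11=39; pred: 9+7-2=14
Step 3: prey: 39+7-16=30; pred: 14+10-4=20
Step 4: prey: 30+6-18=18; pred: 20+12-6=26
Step 5: prey: 18+3-14=7; pred: 26+9-7=28
Step 6: prey: 7+1-5=3; pred: 28+3-8=23
Step 7: prey: 3+0-2=1; pred: 23+1-6=18
Step 8: prey: 1+0-0=1; pred: 18+0-5=13
Step 9: prey: 1+0-0=1; pred: 13+0-3=10
Step 10: prey: 1+0-0=1; pred: 10+0-3=7
Max prey = 42 at step 1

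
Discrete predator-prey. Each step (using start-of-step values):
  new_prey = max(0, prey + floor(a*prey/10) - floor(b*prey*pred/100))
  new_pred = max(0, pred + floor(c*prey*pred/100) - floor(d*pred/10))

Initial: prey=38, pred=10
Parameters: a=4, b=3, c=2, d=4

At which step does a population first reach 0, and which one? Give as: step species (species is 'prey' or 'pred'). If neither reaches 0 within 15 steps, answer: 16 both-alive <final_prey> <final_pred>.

Step 1: prey: 38+15-11=42; pred: 10+7-4=13
Step 2: prey: 42+16-16=42; pred: 13+10-5=18
Step 3: prey: 42+16-22=36; pred: 18+15-7=26
Step 4: prey: 36+14-28=22; pred: 26+18-10=34
Step 5: prey: 22+8-22=8; pred: 34+14-13=35
Step 6: prey: 8+3-8=3; pred: 35+5-14=26
Step 7: prey: 3+1-2=2; pred: 26+1-10=17
Step 8: prey: 2+0-1=1; pred: 17+0-6=11
Step 9: prey: 1+0-0=1; pred: 11+0-4=7
Step 10: prey: 1+0-0=1; pred: 7+0-2=5
Step 11: prey: 1+0-0=1; pred: 5+0-2=3
Step 12: prey: 1+0-0=1; pred: 3+0-1=2
Step 13: prey: 1+0-0=1; pred: 2+0-0=2
Steps 14-15: state stable at prey=1, pred=2 (no change)
No extinction within 15 steps

Answer: 16 both-alive 1 2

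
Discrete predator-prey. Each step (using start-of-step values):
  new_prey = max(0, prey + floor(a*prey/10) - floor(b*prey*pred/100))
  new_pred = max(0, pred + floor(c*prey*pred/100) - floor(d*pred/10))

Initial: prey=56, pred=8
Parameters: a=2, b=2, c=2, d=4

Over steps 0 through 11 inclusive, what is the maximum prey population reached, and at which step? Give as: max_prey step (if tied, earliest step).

Step 1: prey: 56+11-8=59; pred: 8+8-3=13
Step 2: prey: 59+11-15=55; pred: 13+15-5=23
Step 3: prey: 55+11-25=41; pred: 23+25-9=39
Step 4: prey: 41+8-31=18; pred: 39+31-15=55
Step 5: prey: 18+3-19=2; pred: 55+19-22=52
Step 6: prey: 2+0-2=0; pred: 52+2-20=34
Step 7: prey: 0+0-0=0; pred: 34+0-13=21
Step 8: prey: 0+0-0=0; pred: 21+0-8=13
Step 9: prey: 0+0-0=0; pred: 13+0-5=8
Step 10: prey: 0+0-0=0; pred: 8+0-3=5
Step 11: prey: 0+0-0=0; pred: 5+0-2=3
Max prey = 59 at step 1

Answer: 59 1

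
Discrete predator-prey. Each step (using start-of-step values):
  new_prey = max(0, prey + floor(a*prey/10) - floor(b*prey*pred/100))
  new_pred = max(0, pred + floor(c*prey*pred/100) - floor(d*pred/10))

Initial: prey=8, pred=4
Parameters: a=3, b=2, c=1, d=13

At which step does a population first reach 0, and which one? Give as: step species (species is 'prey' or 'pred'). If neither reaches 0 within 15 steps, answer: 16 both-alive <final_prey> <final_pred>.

Step 1: prey: 8+2-0=10; pred: 4+0-5=0
First extinction: pred at step 1

Answer: 1 pred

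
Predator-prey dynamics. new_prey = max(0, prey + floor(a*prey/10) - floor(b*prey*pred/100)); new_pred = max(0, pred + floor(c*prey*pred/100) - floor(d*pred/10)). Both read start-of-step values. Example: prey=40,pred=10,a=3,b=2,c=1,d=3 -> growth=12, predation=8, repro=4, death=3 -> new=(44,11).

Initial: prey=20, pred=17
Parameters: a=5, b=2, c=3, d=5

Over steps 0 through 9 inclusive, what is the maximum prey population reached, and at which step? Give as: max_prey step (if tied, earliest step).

Answer: 28 3

Derivation:
Step 1: prey: 20+10-6=24; pred: 17+10-8=19
Step 2: prey: 24+12-9=27; pred: 19+13-9=23
Step 3: prey: 27+13-12=28; pred: 23+18-11=30
Step 4: prey: 28+14-16=26; pred: 30+25-15=40
Step 5: prey: 26+13-20=19; pred: 40+31-20=51
Step 6: prey: 19+9-19=9; pred: 51+29-25=55
Step 7: prey: 9+4-9=4; pred: 55+14-27=42
Step 8: prey: 4+2-3=3; pred: 42+5-21=26
Step 9: prey: 3+1-1=3; pred: 26+2-13=15
Max prey = 28 at step 3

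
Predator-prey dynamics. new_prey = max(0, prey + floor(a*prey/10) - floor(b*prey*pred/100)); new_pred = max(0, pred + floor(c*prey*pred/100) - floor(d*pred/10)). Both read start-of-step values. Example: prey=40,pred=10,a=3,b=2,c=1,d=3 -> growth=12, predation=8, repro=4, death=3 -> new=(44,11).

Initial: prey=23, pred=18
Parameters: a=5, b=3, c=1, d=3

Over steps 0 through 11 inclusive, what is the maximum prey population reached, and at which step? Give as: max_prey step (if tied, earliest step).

Step 1: prey: 23+11-12=22; pred: 18+4-5=17
Step 2: prey: 22+11-11=22; pred: 17+3-5=15
Step 3: prey: 22+11-9=24; pred: 15+3-4=14
Step 4: prey: 24+12-10=26; pred: 14+3-4=13
Step 5: prey: 26+13-10=29; pred: 13+3-3=13
Step 6: prey: 29+14-11=32; pred: 13+3-3=13
Step 7: prey: 32+16-12=36; pred: 13+4-3=14
Step 8: prey: 36+18-15=39; pred: 14+5-4=15
Step 9: prey: 39+19-17=41; pred: 15+5-4=16
Step 10: prey: 41+20-19=42; pred: 16+6-4=18
Step 11: prey: 42+21-22=41; pred: 18+7-5=20
Max prey = 42 at step 10

Answer: 42 10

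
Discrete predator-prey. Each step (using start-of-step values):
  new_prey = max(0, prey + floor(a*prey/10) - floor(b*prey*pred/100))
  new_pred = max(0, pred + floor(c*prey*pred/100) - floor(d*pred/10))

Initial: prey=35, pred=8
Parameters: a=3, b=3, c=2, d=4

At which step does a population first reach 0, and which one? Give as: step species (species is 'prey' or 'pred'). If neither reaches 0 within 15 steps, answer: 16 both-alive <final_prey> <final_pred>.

Answer: 16 both-alive 11 2

Derivation:
Step 1: prey: 35+10-8=37; pred: 8+5-3=10
Step 2: prey: 37+11-11=37; pred: 10+7-4=13
Step 3: prey: 37+11-14=34; pred: 13+9-5=17
Step 4: prey: 34+10-17=27; pred: 17+11-6=22
Step 5: prey: 27+8-17=18; pred: 22+11-8=25
Step 6: prey: 18+5-13=10; pred: 25+9-10=24
Step 7: prey: 10+3-7=6; pred: 24+4-9=19
Step 8: prey: 6+1-3=4; pred: 19+2-7=14
Step 9: prey: 4+1-1=4; pred: 14+1-5=10
Step 10: prey: 4+1-1=4; pred: 10+0-4=6
Step 11: prey: 4+1-0=5; pred: 6+0-2=4
Step 12: prey: 5+1-0=6; pred: 4+0-1=3
Step 13: prey: 6+1-0=7; pred: 3+0-1=2
Step 14: prey: 7+2-0=9; pred: 2+0-0=2
Step 15: prey: 9+2-0=11; pred: 2+0-0=2
No extinction within 15 steps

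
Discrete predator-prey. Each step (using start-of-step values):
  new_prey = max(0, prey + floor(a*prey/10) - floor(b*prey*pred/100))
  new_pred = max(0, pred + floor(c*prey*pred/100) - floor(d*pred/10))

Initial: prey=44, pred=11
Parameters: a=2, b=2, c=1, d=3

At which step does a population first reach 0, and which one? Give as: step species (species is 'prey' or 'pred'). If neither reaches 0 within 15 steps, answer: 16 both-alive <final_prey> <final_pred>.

Answer: 16 both-alive 19 6

Derivation:
Step 1: prey: 44+8-9=43; pred: 11+4-3=12
Step 2: prey: 43+8-10=41; pred: 12+5-3=14
Step 3: prey: 41+8-11=38; pred: 14+5-4=15
Step 4: prey: 38+7-11=34; pred: 15+5-4=16
Step 5: prey: 34+6-10=30; pred: 16+5-4=17
Step 6: prey: 30+6-10=26; pred: 17+5-5=17
Step 7: prey: 26+5-8=23; pred: 17+4-5=16
Step 8: prey: 23+4-7=20; pred: 16+3-4=15
Step 9: prey: 20+4-6=18; pred: 15+3-4=14
Step 10: prey: 18+3-5=16; pred: 14+2-4=12
Step 11: prey: 16+3-3=16; pred: 12+1-3=10
Step 12: prey: 16+3-3=16; pred: 10+1-3=8
Step 13: prey: 16+3-2=17; pred: 8+1-2=7
Step 14: prey: 17+3-2=18; pred: 7+1-2=6
Step 15: prey: 18+3-2=19; pred: 6+1-1=6
No extinction within 15 steps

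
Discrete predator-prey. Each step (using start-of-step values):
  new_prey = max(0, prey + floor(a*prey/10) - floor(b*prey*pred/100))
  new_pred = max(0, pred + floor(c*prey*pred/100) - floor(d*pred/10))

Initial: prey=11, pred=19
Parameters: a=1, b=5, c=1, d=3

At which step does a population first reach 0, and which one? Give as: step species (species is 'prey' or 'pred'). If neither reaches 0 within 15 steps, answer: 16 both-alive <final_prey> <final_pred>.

Answer: 16 both-alive 1 3

Derivation:
Step 1: prey: 11+1-10=2; pred: 19+2-5=16
Step 2: prey: 2+0-1=1; pred: 16+0-4=12
Step 3: prey: 1+0-0=1; pred: 12+0-3=9
Step 4: prey: 1+0-0=1; pred: 9+0-2=7
Step 5: prey: 1+0-0=1; pred: 7+0-2=5
Step 6: prey: 1+0-0=1; pred: 5+0-1=4
Step 7: prey: 1+0-0=1; pred: 4+0-1=3
Step 8: prey: 1+0-0=1; pred: 3+0-0=3
Steps 9-15: state stable at prey=1, pred=3 (no change)
No extinction within 15 steps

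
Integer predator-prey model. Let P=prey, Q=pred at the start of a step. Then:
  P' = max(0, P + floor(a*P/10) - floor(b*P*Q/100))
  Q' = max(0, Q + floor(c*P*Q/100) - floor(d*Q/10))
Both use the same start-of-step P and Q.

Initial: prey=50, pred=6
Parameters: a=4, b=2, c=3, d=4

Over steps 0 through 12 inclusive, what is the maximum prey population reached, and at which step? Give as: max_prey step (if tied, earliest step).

Step 1: prey: 50+20-6=64; pred: 6+9-2=13
Step 2: prey: 64+25-16=73; pred: 13+24-5=32
Step 3: prey: 73+29-46=56; pred: 32+70-12=90
Step 4: prey: 56+22-100=0; pred: 90+151-36=205
Step 5: prey: 0+0-0=0; pred: 205+0-82=123
Step 6: prey: 0+0-0=0; pred: 123+0-49=74
Step 7: prey: 0+0-0=0; pred: 74+0-29=45
Step 8: prey: 0+0-0=0; pred: 45+0-18=27
Step 9: prey: 0+0-0=0; pred: 27+0-10=17
Step 10: prey: 0+0-0=0; pred: 17+0-6=11
Step 11: prey: 0+0-0=0; pred: 11+0-4=7
Step 12: prey: 0+0-0=0; pred: 7+0-2=5
Max prey = 73 at step 2

Answer: 73 2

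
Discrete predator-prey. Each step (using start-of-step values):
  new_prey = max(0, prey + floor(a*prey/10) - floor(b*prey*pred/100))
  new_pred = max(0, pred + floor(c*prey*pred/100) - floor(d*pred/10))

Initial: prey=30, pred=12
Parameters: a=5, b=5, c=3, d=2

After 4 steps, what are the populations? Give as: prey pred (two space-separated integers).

Answer: 0 31

Derivation:
Step 1: prey: 30+15-18=27; pred: 12+10-2=20
Step 2: prey: 27+13-27=13; pred: 20+16-4=32
Step 3: prey: 13+6-20=0; pred: 32+12-6=38
Step 4: prey: 0+0-0=0; pred: 38+0-7=31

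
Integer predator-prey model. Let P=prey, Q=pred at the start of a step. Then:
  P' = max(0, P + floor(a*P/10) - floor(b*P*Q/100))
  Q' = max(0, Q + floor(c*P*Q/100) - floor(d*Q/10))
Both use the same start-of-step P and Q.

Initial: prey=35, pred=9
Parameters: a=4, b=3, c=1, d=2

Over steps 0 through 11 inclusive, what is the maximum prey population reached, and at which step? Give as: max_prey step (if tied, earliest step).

Answer: 44 3

Derivation:
Step 1: prey: 35+14-9=40; pred: 9+3-1=11
Step 2: prey: 40+16-13=43; pred: 11+4-2=13
Step 3: prey: 43+17-16=44; pred: 13+5-2=16
Step 4: prey: 44+17-21=40; pred: 16+7-3=20
Step 5: prey: 40+16-24=32; pred: 20+8-4=24
Step 6: prey: 32+12-23=21; pred: 24+7-4=27
Step 7: prey: 21+8-17=12; pred: 27+5-5=27
Step 8: prey: 12+4-9=7; pred: 27+3-5=25
Step 9: prey: 7+2-5=4; pred: 25+1-5=21
Step 10: prey: 4+1-2=3; pred: 21+0-4=17
Step 11: prey: 3+1-1=3; pred: 17+0-3=14
Max prey = 44 at step 3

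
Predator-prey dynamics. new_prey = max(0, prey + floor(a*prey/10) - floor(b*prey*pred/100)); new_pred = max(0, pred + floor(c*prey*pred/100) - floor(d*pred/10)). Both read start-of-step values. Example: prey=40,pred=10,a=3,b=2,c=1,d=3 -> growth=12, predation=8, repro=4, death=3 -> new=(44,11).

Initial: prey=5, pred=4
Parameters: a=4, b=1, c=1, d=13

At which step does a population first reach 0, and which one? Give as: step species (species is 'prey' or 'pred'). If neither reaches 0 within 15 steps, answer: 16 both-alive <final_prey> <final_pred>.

Answer: 1 pred

Derivation:
Step 1: prey: 5+2-0=7; pred: 4+0-5=0
First extinction: pred at step 1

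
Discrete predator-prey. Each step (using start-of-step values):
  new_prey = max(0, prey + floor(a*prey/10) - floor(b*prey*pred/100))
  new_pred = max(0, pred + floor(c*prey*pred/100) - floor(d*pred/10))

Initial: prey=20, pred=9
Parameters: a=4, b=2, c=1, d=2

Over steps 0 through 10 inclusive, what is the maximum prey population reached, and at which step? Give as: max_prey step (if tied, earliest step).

Answer: 53 6

Derivation:
Step 1: prey: 20+8-3=25; pred: 9+1-1=9
Step 2: prey: 25+10-4=31; pred: 9+2-1=10
Step 3: prey: 31+12-6=37; pred: 10+3-2=11
Step 4: prey: 37+14-8=43; pred: 11+4-2=13
Step 5: prey: 43+17-11=49; pred: 13+5-2=16
Step 6: prey: 49+19-15=53; pred: 16+7-3=20
Step 7: prey: 53+21-21=53; pred: 20+10-4=26
Step 8: prey: 53+21-27=47; pred: 26+13-5=34
Step 9: prey: 47+18-31=34; pred: 34+15-6=43
Step 10: prey: 34+13-29=18; pred: 43+14-8=49
Max prey = 53 at step 6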